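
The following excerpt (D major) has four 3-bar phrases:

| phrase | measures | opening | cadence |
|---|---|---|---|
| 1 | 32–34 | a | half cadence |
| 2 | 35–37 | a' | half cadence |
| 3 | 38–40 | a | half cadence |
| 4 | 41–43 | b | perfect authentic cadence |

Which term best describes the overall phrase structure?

Four phrases in two halves: the first half (mm. 32–37) ends with a half cadence, the second (mm. 38–43) with a perfect authentic cadence — a large antecedent–consequent pair, i.e. a double period.
Phrase 3 begins with the same material as phrase 1, making it parallel.

parallel double period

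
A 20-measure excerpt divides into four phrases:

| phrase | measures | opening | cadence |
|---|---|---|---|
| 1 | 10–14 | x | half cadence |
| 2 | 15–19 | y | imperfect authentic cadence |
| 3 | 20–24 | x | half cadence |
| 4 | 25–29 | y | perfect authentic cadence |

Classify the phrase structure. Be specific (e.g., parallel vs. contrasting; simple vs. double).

Four phrases in two halves: the first half (measures 10–19) ends with an imperfect authentic cadence, the second (bars 20–29) with a perfect authentic cadence — a large antecedent–consequent pair, i.e. a double period.
Phrase 3 begins with the same material as phrase 1, making it parallel.

parallel double period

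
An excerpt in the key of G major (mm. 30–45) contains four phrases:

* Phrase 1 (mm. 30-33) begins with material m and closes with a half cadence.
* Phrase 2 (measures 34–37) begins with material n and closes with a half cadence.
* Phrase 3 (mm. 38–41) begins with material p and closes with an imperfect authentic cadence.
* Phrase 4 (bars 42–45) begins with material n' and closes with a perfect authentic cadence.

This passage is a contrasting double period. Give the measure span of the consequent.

measures 38–45

In a double period the four phrases pair into a large antecedent (phrases 1–2, ending half cadence) and a large consequent (phrases 3–4, ending perfect authentic cadence). The consequent spans measures 38-45.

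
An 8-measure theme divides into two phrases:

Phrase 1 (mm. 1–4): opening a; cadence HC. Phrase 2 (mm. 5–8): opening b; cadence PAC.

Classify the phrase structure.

contrasting period

Phrase 1 ends with a half cadence (weaker) and phrase 2 with a perfect authentic cadence (stronger): antecedent + consequent = a period.
The two phrases open with different material (a / b), so the period is contrasting.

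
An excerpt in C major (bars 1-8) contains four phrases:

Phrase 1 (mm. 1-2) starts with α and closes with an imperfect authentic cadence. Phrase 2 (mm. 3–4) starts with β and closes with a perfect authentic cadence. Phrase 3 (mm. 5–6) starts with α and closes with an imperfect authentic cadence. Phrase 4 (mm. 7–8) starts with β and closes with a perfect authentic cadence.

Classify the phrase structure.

repeated period

The cadence pattern IAC–PAC–IAC–PAC is weak–strong twice, and phrases 3–4 restate phrases 1–2: a period heard twice, not a double period (which would end weakly at phrase 2).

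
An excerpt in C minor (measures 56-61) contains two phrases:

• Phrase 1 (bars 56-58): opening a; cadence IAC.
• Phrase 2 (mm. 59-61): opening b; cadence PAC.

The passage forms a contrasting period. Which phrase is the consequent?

The phrase ending with the weaker cadence (imperfect authentic cadence) is the antecedent; the one ending more conclusively (perfect authentic cadence) is the consequent. The consequent is phrase 2.

phrase 2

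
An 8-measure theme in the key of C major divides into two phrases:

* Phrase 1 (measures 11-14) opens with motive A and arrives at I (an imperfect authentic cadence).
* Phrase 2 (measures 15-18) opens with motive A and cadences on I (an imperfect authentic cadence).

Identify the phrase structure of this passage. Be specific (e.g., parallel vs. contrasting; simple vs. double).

repeated phrase

Both phrases have the same opening (A) and the same cadence (imperfect authentic cadence): the second is a restatement, not a consequent, so this is a repeated phrase rather than a period.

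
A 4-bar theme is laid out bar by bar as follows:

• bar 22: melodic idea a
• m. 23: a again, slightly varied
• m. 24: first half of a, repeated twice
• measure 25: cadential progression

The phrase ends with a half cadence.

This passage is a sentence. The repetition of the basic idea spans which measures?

measures 23–23

The presentation of a sentence is the basic idea (bar 22) plus its repetition (m. 23); the repetition of the basic idea is therefore m. 23.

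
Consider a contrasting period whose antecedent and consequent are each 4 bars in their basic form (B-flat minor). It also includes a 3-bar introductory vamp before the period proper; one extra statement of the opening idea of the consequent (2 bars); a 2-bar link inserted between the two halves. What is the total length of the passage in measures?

15 measures

Basic contrasting period: 4 + 4 = 8 bars.
8 (basic form) + 3 (introduction) + 2 (extra statement) + 2 (link) = 15.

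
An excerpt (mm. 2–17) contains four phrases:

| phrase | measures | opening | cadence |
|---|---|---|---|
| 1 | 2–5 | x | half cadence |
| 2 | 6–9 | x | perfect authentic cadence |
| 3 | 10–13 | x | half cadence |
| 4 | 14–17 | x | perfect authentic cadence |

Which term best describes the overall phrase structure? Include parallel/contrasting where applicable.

The cadence pattern HC–PAC–HC–PAC is weak–strong twice, and phrases 3–4 restate phrases 1–2: a period heard twice, not a double period (which would end weakly at phrase 2).

repeated period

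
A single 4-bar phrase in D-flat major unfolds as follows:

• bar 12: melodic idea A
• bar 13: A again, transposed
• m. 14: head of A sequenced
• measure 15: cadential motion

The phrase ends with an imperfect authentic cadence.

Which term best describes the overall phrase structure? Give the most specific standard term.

sentence

Basic idea (measure 12) + its repetition (m. 13) form the presentation; fragmentation and cadence (mm. 14–15) form the continuation — the 4-bar whole is a sentence.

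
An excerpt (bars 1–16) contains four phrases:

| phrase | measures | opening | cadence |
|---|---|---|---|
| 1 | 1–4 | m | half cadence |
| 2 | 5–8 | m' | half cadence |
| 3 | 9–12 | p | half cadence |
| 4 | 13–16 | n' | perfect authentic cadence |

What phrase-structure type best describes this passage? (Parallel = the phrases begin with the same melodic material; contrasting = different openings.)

Four phrases in two halves: the first half (measures 1–8) ends with a half cadence, the second (measures 9–16) with a perfect authentic cadence — a large antecedent–consequent pair, i.e. a double period.
Phrase 3 begins with different material from phrase 1, making it contrasting.

contrasting double period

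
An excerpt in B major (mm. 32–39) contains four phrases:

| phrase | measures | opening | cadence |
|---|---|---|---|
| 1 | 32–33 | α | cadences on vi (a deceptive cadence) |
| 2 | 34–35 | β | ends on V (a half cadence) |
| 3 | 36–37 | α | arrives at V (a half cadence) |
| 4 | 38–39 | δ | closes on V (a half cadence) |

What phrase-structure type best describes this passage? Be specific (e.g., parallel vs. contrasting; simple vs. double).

phrase group

Phrase 4 ends with a half cadence, no stronger than phrase 2's half cadence, so the four phrases do not form a double period; nor do phrases 3–4 duplicate 1–2, so it is not a repeated period. With no phrase reaching a conclusive cadence, the passage is a phrase group.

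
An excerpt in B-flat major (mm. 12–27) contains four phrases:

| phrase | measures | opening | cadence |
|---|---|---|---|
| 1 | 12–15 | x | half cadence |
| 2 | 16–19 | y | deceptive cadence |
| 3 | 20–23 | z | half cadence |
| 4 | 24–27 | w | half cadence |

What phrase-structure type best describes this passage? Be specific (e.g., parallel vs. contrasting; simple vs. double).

phrase group

Phrase 4 ends with a half cadence, no stronger than phrase 2's deceptive cadence, so the four phrases do not form a double period; nor do phrases 3–4 duplicate 1–2, so it is not a repeated period. With no phrase reaching a conclusive cadence, the passage is a phrase group.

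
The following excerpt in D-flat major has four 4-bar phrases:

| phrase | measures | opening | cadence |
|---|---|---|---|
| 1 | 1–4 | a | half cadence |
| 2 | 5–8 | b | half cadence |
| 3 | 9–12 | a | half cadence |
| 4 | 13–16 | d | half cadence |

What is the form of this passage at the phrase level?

Phrase 4 ends with a half cadence, no stronger than phrase 2's half cadence, so the four phrases do not form a double period; nor do phrases 3–4 duplicate 1–2, so it is not a repeated period. With no phrase reaching a conclusive cadence, the passage is a phrase group.

phrase group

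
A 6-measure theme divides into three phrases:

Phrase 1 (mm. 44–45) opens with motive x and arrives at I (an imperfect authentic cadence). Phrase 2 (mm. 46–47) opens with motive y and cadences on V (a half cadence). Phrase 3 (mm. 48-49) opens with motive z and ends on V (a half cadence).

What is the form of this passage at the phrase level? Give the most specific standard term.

phrase group

The final phrase closes with a half cadence, which is not stronger than the preceding half cadence; the 3 phrases lack an overall antecedent–consequent design and so form a phrase group.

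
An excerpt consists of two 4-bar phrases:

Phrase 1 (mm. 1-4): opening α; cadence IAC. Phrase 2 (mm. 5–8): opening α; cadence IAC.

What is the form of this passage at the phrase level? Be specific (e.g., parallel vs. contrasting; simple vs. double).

Both phrases have the same opening (α) and the same cadence (imperfect authentic cadence): the second is a restatement, not a consequent, so this is a repeated phrase rather than a period.

repeated phrase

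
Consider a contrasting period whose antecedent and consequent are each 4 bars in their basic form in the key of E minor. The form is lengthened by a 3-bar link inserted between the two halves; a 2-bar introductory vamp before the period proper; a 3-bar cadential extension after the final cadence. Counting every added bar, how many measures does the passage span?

16 measures

Basic contrasting period: 4 + 4 = 8 bars.
8 (basic form) + 3 (link) + 2 (introduction) + 3 (cadential extension) = 16.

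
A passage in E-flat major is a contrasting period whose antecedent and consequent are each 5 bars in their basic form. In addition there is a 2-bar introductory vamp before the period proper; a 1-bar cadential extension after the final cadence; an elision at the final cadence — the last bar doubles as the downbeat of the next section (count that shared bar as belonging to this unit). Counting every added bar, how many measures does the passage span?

13 measures

Basic contrasting period: 5 + 5 = 10 bars.
10 (basic form) + 2 (introduction) + 1 (cadential extension) = 13.
The elision shares a bar with the next section but does not change this unit's count.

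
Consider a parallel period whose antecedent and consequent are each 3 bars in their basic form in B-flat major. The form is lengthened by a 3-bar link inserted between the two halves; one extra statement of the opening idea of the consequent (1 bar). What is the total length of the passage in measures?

10 measures

Basic parallel period: 3 + 3 = 6 bars.
6 (basic form) + 3 (link) + 1 (extra statement) = 10.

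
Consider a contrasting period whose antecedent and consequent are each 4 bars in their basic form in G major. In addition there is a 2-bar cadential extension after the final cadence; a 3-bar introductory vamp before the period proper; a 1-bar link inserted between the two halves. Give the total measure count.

Basic contrasting period: 4 + 4 = 8 bars.
8 (basic form) + 2 (cadential extension) + 3 (introduction) + 1 (link) = 14.

14 measures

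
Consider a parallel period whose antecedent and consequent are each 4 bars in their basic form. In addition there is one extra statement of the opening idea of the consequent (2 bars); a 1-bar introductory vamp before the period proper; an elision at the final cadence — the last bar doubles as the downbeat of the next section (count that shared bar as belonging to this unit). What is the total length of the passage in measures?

Basic parallel period: 4 + 4 = 8 bars.
8 (basic form) + 2 (extra statement) + 1 (introduction) = 11.
The elision shares a bar with the next section but does not change this unit's count.

11 measures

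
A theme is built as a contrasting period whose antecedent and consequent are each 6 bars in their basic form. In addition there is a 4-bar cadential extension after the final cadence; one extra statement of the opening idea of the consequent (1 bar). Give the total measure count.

Basic contrasting period: 6 + 6 = 12 bars.
12 (basic form) + 4 (cadential extension) + 1 (extra statement) = 17.

17 measures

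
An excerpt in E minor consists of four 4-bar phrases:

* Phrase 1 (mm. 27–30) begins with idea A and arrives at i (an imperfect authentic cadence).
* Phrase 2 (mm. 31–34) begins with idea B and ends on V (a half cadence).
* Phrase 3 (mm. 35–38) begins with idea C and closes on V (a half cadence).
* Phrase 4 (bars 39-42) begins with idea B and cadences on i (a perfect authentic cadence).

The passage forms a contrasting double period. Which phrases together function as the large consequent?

In a double period the first pair of phrases (ending half cadence) is the large antecedent and the second pair (ending perfect authentic cadence) is the large consequent; the consequent is phrases 3 and 4.

phrases 3 and 4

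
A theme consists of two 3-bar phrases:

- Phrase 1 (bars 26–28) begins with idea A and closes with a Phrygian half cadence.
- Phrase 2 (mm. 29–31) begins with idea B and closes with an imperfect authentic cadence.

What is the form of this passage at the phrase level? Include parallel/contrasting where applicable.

contrasting period

Phrase 1 ends with a Phrygian half cadence (weaker) and phrase 2 with an imperfect authentic cadence (stronger): antecedent + consequent = a period.
The two phrases open with different material (A / B), so the period is contrasting.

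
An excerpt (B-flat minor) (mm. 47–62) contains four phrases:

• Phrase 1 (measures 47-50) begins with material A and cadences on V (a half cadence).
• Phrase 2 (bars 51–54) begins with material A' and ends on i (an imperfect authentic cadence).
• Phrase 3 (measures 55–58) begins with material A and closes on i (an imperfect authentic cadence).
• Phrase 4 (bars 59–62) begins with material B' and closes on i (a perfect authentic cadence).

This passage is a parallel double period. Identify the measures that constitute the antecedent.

In a double period the four phrases pair into a large antecedent (phrases 1–2, ending imperfect authentic cadence) and a large consequent (phrases 3–4, ending perfect authentic cadence). The antecedent spans bars 47–54.

measures 47–54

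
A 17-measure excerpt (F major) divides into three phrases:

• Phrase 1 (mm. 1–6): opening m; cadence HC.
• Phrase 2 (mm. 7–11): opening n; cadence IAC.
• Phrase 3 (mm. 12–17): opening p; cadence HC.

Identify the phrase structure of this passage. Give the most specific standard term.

The final phrase closes with a half cadence, which is not stronger than the preceding imperfect authentic cadence; the 3 phrases lack an overall antecedent–consequent design and so form a phrase group.

phrase group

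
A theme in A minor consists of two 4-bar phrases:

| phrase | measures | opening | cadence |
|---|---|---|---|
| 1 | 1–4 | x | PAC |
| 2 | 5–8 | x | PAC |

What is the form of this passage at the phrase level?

Both phrases have the same opening (x) and the same cadence (perfect authentic cadence): the second is a restatement, not a consequent, so this is a repeated phrase rather than a period.

repeated phrase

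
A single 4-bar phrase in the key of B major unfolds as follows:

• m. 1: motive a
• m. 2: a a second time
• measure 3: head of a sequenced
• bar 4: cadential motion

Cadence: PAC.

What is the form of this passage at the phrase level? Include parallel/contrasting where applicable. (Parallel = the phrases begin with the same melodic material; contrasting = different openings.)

sentence

Basic idea (measure 1) + its repetition (measure 2) form the presentation; fragmentation and cadence (mm. 3–4) form the continuation — the 4-bar whole is a sentence.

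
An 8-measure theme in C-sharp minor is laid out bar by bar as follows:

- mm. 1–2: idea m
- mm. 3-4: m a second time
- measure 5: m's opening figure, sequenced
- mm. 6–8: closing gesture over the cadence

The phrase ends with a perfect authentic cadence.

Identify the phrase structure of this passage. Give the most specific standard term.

Basic idea (mm. 1-2) + its repetition (bars 3–4) form the presentation; fragmentation and cadence (mm. 5–8) form the continuation — the 8-bar whole is a sentence.

sentence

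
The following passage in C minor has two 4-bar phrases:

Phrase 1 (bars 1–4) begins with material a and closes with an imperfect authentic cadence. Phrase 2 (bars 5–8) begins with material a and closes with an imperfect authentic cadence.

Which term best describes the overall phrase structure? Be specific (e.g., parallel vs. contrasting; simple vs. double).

repeated phrase

Both phrases have the same opening (a) and the same cadence (imperfect authentic cadence): the second is a restatement, not a consequent, so this is a repeated phrase rather than a period.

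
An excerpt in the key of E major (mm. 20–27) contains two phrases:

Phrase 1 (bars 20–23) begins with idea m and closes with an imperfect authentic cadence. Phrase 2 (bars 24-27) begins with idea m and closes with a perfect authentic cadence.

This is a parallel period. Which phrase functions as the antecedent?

The phrase ending with the weaker cadence (imperfect authentic cadence) is the antecedent; the one ending more conclusively (perfect authentic cadence) is the consequent. The antecedent is phrase 1.

phrase 1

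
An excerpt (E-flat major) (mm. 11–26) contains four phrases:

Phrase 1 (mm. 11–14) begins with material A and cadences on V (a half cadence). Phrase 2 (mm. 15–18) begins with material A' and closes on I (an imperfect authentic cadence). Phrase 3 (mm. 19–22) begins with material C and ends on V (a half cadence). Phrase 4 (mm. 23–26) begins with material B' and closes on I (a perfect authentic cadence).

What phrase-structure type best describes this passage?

Four phrases in two halves: the first half (bars 11–18) ends with an imperfect authentic cadence, the second (mm. 19–26) with a perfect authentic cadence — a large antecedent–consequent pair, i.e. a double period.
Phrase 3 begins with different material from phrase 1, making it contrasting.

contrasting double period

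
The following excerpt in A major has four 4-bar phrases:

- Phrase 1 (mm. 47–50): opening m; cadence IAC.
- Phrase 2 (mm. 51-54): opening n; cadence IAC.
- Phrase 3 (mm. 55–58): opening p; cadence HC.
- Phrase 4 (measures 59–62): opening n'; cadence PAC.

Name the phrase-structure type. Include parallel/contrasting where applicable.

Four phrases in two halves: the first half (measures 47–54) ends with an imperfect authentic cadence, the second (mm. 55–62) with a perfect authentic cadence — a large antecedent–consequent pair, i.e. a double period.
Phrase 3 begins with different material from phrase 1, making it contrasting.

contrasting double period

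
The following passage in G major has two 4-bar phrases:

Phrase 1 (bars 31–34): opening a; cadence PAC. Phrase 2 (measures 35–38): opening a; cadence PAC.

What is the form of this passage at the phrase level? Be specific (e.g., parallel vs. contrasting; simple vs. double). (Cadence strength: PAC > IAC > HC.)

Both phrases have the same opening (a) and the same cadence (perfect authentic cadence): the second is a restatement, not a consequent, so this is a repeated phrase rather than a period.

repeated phrase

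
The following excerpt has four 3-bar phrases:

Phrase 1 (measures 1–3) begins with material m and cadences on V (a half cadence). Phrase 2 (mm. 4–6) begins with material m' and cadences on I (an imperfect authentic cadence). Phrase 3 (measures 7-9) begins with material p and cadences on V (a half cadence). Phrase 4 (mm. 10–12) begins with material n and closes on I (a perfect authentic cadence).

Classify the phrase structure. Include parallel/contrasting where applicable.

contrasting double period

Four phrases in two halves: the first half (measures 1–6) ends with an imperfect authentic cadence, the second (mm. 7-12) with a perfect authentic cadence — a large antecedent–consequent pair, i.e. a double period.
Phrase 3 begins with different material from phrase 1, making it contrasting.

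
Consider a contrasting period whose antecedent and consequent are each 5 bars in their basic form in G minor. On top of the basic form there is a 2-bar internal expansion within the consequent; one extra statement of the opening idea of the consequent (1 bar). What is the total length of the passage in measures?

Basic contrasting period: 5 + 5 = 10 bars.
10 (basic form) + 2 (internal expansion) + 1 (extra statement) = 13.

13 measures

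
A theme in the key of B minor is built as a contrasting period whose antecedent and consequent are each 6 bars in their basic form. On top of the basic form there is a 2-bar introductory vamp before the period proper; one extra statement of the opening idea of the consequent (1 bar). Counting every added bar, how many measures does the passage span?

15 measures

Basic contrasting period: 6 + 6 = 12 bars.
12 (basic form) + 2 (introduction) + 1 (extra statement) = 15.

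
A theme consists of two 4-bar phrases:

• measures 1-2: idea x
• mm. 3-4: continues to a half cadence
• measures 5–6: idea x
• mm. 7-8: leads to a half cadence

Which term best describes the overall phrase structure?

repeated phrase

Both phrases have the same opening (x) and the same cadence (half cadence): the second is a restatement, not a consequent, so this is a repeated phrase rather than a period.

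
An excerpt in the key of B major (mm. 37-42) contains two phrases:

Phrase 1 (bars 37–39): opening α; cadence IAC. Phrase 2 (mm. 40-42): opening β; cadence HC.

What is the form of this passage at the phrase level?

The second phrase closes with a half cadence, which is not stronger than the first phrase's imperfect authentic cadence; without a weak→strong cadential pair there is no antecedent–consequent relationship, so this is a phrase group rather than a period.

phrase group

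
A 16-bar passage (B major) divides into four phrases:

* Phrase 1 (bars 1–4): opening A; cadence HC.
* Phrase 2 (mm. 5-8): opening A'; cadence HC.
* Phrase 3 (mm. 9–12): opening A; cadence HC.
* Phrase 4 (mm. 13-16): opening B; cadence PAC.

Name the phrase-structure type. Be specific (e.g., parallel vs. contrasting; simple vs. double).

parallel double period

Four phrases in two halves: the first half (mm. 1-8) ends with a half cadence, the second (mm. 9-16) with a perfect authentic cadence — a large antecedent–consequent pair, i.e. a double period.
Phrase 3 begins with the same material as phrase 1, making it parallel.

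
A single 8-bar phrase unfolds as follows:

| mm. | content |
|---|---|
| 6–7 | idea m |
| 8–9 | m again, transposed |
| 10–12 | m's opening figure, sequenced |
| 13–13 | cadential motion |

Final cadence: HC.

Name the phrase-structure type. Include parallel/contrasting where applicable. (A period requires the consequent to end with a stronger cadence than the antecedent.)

Basic idea (mm. 6–7) + its repetition (measures 8-9) form the presentation; fragmentation and cadence (measures 10-13) form the continuation — the 8-bar whole is a sentence.

sentence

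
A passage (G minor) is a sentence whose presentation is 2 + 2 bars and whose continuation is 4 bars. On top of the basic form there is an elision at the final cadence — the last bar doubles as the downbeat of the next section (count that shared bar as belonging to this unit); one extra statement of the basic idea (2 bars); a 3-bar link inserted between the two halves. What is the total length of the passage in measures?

Basic sentence: 2 + 2 + 4 = 8 bars.
8 (basic form) + 2 (extra statement) + 3 (link) = 13.
The elision shares a bar with the next section but does not change this unit's count.

13 measures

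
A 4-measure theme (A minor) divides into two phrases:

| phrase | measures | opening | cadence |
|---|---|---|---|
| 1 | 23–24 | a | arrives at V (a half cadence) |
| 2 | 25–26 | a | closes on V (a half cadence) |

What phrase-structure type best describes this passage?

Both phrases have the same opening (a) and the same cadence (half cadence): the second is a restatement, not a consequent, so this is a repeated phrase rather than a period.

repeated phrase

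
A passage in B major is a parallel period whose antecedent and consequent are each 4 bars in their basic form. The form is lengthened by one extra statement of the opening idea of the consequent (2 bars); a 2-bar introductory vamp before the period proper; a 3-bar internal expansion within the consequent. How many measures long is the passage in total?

15 measures

Basic parallel period: 4 + 4 = 8 bars.
8 (basic form) + 2 (extra statement) + 2 (introduction) + 3 (internal expansion) = 15.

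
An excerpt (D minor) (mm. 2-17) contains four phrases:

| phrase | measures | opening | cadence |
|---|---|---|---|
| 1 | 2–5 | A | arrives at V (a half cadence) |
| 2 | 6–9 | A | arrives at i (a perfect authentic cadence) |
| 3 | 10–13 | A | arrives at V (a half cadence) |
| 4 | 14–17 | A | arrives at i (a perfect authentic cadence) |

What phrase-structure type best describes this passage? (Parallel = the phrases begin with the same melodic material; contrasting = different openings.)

repeated period

The cadence pattern HC–PAC–HC–PAC is weak–strong twice, and phrases 3–4 restate phrases 1–2: a period heard twice, not a double period (which would end weakly at phrase 2).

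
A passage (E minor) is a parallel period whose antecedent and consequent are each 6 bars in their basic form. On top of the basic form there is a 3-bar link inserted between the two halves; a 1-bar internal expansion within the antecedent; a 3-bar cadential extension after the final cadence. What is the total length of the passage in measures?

19 measures

Basic parallel period: 6 + 6 = 12 bars.
12 (basic form) + 3 (link) + 1 (internal expansion) + 3 (cadential extension) = 19.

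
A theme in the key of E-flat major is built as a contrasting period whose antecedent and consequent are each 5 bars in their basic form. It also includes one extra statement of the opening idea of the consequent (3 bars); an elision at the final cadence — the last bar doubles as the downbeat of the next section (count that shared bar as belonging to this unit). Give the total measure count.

Basic contrasting period: 5 + 5 = 10 bars.
10 (basic form) + 3 (extra statement) = 13.
The elision shares a bar with the next section but does not change this unit's count.

13 measures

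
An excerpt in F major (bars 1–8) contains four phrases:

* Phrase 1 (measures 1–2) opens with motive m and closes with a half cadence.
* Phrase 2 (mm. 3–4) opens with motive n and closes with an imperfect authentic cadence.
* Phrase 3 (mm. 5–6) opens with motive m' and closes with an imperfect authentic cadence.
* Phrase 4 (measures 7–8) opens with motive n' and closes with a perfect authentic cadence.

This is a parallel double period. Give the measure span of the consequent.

measures 5–8

In a double period the first pair of phrases (ending imperfect authentic cadence) is the large antecedent and the second pair (ending perfect authentic cadence) is the large consequent; the consequent is measures 5–8.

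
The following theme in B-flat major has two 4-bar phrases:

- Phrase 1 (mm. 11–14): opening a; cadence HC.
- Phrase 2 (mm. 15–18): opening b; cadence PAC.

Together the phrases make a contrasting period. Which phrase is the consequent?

phrase 2

The phrase ending with the weaker cadence (half cadence) is the antecedent; the one ending more conclusively (perfect authentic cadence) is the consequent. The consequent is phrase 2.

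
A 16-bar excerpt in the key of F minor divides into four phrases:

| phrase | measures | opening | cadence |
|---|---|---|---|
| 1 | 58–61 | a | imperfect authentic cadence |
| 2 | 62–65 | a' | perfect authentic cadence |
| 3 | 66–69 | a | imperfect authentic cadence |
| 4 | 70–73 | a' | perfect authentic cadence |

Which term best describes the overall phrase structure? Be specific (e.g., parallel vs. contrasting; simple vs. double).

The cadence pattern IAC–PAC–IAC–PAC is weak–strong twice, and phrases 3–4 restate phrases 1–2: a period heard twice, not a double period (which would end weakly at phrase 2).

repeated period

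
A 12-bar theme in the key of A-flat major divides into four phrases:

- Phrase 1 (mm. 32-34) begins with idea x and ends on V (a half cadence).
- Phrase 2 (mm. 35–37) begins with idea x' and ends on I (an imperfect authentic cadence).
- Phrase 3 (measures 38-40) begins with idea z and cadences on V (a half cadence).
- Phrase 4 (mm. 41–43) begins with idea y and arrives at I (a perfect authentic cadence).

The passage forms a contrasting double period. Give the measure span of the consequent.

measures 38–43

In a double period the first pair of phrases (ending imperfect authentic cadence) is the large antecedent and the second pair (ending perfect authentic cadence) is the large consequent; the consequent is measures 38–43.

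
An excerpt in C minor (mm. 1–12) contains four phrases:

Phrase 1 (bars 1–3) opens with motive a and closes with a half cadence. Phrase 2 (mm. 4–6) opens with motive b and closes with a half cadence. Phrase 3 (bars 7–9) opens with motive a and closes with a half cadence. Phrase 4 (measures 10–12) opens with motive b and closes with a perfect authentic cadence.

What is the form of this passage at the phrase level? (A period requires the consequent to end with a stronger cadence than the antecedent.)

parallel double period

Four phrases in two halves: the first half (mm. 1-6) ends with a half cadence, the second (mm. 7–12) with a perfect authentic cadence — a large antecedent–consequent pair, i.e. a double period.
Phrase 3 begins with the same material as phrase 1, making it parallel.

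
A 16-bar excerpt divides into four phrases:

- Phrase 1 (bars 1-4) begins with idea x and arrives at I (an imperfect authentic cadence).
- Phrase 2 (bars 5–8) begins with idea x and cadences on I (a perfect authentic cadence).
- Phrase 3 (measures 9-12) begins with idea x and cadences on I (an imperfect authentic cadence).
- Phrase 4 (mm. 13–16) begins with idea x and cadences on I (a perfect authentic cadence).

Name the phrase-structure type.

The cadence pattern IAC–PAC–IAC–PAC is weak–strong twice, and phrases 3–4 restate phrases 1–2: a period heard twice, not a double period (which would end weakly at phrase 2).

repeated period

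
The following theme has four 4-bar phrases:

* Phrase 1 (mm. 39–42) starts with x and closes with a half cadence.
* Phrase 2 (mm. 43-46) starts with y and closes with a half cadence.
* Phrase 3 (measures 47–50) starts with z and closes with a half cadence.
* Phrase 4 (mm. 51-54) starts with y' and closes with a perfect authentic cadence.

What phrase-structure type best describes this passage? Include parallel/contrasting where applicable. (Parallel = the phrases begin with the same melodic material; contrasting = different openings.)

Four phrases in two halves: the first half (bars 39-46) ends with a half cadence, the second (mm. 47–54) with a perfect authentic cadence — a large antecedent–consequent pair, i.e. a double period.
Phrase 3 begins with different material from phrase 1, making it contrasting.

contrasting double period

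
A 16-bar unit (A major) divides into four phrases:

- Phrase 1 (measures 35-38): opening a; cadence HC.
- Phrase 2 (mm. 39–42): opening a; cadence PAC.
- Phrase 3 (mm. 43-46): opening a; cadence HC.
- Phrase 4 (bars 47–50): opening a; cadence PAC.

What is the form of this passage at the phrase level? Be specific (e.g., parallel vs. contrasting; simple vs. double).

The cadence pattern HC–PAC–HC–PAC is weak–strong twice, and phrases 3–4 restate phrases 1–2: a period heard twice, not a double period (which would end weakly at phrase 2).

repeated period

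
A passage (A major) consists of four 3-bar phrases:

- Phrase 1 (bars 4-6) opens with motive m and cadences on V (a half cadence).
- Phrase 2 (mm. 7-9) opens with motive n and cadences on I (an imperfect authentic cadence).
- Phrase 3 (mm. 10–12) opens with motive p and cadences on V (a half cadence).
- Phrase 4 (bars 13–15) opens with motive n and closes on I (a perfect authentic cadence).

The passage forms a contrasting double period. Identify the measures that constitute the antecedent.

In a double period the four phrases pair into a large antecedent (phrases 1–2, ending imperfect authentic cadence) and a large consequent (phrases 3–4, ending perfect authentic cadence). The antecedent spans bars 4–9.

measures 4–9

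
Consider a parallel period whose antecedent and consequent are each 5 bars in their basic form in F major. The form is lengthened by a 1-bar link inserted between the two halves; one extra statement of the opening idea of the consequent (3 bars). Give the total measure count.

14 measures

Basic parallel period: 5 + 5 = 10 bars.
10 (basic form) + 1 (link) + 3 (extra statement) = 14.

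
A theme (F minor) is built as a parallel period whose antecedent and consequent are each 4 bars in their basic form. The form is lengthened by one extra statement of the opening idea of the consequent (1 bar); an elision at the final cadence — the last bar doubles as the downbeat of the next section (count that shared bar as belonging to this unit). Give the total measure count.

Basic parallel period: 4 + 4 = 8 bars.
8 (basic form) + 1 (extra statement) = 9.
The elision shares a bar with the next section but does not change this unit's count.

9 measures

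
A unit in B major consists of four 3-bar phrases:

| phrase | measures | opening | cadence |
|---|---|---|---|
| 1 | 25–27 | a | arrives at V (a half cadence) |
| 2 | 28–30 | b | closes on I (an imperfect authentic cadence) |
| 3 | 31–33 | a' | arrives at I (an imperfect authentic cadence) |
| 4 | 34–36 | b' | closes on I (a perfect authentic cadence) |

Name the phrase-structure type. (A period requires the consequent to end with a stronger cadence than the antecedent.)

Four phrases in two halves: the first half (bars 25–30) ends with an imperfect authentic cadence, the second (mm. 31-36) with a perfect authentic cadence — a large antecedent–consequent pair, i.e. a double period.
Phrase 3 begins with the same material as phrase 1, making it parallel.

parallel double period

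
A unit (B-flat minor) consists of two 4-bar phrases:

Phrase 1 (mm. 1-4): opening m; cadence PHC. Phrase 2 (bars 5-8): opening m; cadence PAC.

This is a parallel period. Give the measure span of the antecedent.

measures 1–4

The phrase ending with the weaker cadence (Phrygian half cadence) is the antecedent; the one ending more conclusively (perfect authentic cadence) is the consequent. The antecedent is measures 1–4.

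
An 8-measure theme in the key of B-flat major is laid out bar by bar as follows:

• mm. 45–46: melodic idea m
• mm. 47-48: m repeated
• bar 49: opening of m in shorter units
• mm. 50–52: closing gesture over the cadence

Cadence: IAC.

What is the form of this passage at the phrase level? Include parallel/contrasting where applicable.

sentence

Basic idea (mm. 45-46) + its repetition (bars 47–48) form the presentation; fragmentation and cadence (measures 49–52) form the continuation — the 8-bar whole is a sentence.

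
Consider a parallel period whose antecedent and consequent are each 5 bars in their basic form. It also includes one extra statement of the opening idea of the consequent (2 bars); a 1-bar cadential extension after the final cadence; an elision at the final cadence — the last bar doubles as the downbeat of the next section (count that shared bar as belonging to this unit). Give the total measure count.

13 measures

Basic parallel period: 5 + 5 = 10 bars.
10 (basic form) + 2 (extra statement) + 1 (cadential extension) = 13.
The elision shares a bar with the next section but does not change this unit's count.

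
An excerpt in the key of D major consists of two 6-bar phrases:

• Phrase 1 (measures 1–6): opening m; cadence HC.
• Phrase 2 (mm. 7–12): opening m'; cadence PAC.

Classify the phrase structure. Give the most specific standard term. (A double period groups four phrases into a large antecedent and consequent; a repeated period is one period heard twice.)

Phrase 1 ends with a half cadence (weaker) and phrase 2 with a perfect authentic cadence (stronger): antecedent + consequent = a period.
The two phrases open with the same material (m / m'), so the period is parallel.

parallel period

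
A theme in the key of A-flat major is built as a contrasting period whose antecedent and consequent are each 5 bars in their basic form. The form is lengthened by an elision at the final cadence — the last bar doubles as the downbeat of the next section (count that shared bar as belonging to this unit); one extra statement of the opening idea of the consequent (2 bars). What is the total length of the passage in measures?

12 measures

Basic contrasting period: 5 + 5 = 10 bars.
10 (basic form) + 2 (extra statement) = 12.
The elision shares a bar with the next section but does not change this unit's count.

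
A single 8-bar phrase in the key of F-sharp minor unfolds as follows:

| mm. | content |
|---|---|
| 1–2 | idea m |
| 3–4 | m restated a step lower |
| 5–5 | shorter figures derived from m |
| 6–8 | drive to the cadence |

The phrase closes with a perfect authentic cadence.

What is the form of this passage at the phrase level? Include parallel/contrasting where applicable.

Basic idea (mm. 1–2) + its repetition (bars 3–4) form the presentation; fragmentation and cadence (mm. 5–8) form the continuation — the 8-bar whole is a sentence.

sentence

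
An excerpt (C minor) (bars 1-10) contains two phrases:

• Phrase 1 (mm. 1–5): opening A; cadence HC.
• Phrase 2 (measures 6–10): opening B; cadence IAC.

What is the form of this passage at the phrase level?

contrasting period

Phrase 1 ends with a half cadence (weaker) and phrase 2 with an imperfect authentic cadence (stronger): antecedent + consequent = a period.
The two phrases open with different material (A / B), so the period is contrasting.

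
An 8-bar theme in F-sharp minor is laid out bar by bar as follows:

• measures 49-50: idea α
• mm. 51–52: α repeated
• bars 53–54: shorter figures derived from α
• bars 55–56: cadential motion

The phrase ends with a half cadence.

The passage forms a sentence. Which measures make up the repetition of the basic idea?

The presentation of a sentence is the basic idea (measures 49–50) plus its repetition (mm. 51–52); the repetition of the basic idea is therefore bars 51–52.

measures 51–52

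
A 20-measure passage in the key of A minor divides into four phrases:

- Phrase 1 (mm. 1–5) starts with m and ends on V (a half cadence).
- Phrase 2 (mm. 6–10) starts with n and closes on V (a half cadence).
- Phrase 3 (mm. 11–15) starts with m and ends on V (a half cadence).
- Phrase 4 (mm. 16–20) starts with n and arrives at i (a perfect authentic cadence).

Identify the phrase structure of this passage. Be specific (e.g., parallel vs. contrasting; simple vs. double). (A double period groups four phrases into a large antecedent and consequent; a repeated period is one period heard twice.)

Four phrases in two halves: the first half (mm. 1–10) ends with a half cadence, the second (mm. 11–20) with a perfect authentic cadence — a large antecedent–consequent pair, i.e. a double period.
Phrase 3 begins with the same material as phrase 1, making it parallel.

parallel double period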